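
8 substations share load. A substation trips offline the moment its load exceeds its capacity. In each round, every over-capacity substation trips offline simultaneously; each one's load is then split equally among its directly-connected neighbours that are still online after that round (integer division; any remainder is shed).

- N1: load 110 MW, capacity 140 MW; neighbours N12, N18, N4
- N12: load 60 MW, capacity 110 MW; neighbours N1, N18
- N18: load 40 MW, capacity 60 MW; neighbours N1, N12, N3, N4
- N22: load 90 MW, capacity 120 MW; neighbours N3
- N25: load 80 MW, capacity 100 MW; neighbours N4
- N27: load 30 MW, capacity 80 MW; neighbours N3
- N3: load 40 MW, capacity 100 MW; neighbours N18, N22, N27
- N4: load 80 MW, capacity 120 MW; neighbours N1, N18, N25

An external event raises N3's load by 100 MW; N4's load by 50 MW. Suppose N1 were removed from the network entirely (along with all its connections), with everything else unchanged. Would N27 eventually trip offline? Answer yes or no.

no

With N1 removed:
Round 1 — N3 at 140 > 100; N4 at 130 > 120. N3, N4 trip offline.
  N3 sheds 140 MW to N18, N22, N27: 46 each (2 lost).
    N18: 40+46 = 86 > 60
    N22: 90+46 = 136 > 120
    N27: 30+46 = 76 ≤ 80
  N4 sheds 130 MW to N18, N25: 65 each.
    N18: 86+65 = 151 > 60
    N25: 80+65 = 145 > 100
Round 2 — N18, N22, N25 trip offline.
  N18 sheds 151 MW to N12: 151 each.
    N12: 60+151 = 211 > 110
  N22 sheds 136 MW: no online neighbours, lost.
  N25 sheds 145 MW: no online neighbours, lost.
Round 3 — N12 trips offline.
  N12 sheds 211 MW: no online neighbours, lost.
No further trips.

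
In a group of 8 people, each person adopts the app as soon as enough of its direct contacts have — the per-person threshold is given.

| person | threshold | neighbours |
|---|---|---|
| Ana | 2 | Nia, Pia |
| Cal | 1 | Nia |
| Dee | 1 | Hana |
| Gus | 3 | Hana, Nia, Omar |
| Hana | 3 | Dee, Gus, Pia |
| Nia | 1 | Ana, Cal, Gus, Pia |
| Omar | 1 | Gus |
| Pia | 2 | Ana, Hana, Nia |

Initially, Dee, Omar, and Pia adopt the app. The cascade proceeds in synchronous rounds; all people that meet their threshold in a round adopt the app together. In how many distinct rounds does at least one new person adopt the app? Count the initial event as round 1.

Round 1 — Dee, Omar, Pia adopt the app (initial).
Round 2 — checking thresholds:
  Ana: 1 of 2 neighbours < 2, holds.
  Gus: 1 of 3 neighbours < 3, holds.
  Hana: 2 of 3 neighbours < 3, holds.
  Nia: 1 of 4 neighbours ≥ 1, adopts the app.
Round 3 — checking thresholds:
  Ana: 2 of 2 neighbours ≥ 2, adopts the app.
  Cal: 1 of 1 neighbours ≥ 1, adopts the app.
  Gus: 2 of 3 neighbours < 3, holds.
  Hana: 2 of 3 neighbours < 3, holds.
Round 4 — no new adoptions; cascade stops.

3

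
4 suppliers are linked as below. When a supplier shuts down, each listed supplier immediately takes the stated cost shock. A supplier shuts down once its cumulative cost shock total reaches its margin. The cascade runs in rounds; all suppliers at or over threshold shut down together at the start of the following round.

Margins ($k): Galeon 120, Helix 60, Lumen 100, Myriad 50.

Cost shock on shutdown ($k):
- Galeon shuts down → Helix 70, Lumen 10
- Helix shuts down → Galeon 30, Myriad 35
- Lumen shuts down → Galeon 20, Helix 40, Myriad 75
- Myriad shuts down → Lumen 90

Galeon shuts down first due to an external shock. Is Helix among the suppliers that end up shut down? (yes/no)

yes

Round 1 — Galeon shuts down (initial).
  Helix: +70 → 70 ≥ 60
  Lumen: +10 → 10 < 100
Round 2 — Helix shuts down.
  Myriad: +35 → 35 < 50
No further shutdowns.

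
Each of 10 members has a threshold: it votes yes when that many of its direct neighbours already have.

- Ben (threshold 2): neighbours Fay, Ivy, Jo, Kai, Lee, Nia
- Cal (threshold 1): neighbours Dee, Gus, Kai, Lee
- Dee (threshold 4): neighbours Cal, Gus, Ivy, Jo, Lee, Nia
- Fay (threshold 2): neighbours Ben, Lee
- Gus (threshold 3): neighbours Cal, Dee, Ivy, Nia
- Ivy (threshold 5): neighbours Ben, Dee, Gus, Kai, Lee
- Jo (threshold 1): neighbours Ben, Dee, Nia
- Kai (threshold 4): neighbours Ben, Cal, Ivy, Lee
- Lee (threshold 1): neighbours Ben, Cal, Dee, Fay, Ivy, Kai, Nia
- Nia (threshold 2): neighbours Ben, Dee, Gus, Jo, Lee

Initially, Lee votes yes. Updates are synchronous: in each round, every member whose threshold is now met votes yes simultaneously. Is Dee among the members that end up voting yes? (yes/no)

no

Round 1 — Lee votes yes (initial).
Round 2 — checking thresholds:
  Ben: 1 of 6 neighbours < 2, not yet.
  Cal: 1 of 4 neighbours ≥ 1, votes yes.
  Dee: 1 of 6 neighbours < 4, not yet.
  Fay: 1 of 2 neighbours < 2, not yet.
  Ivy: 1 of 5 neighbours < 5, not yet.
  Kai: 1 of 4 neighbours < 4, not yet.
  Nia: 1 of 5 neighbours < 2, not yet.
Round 3 — no new yes votes; cascade stops.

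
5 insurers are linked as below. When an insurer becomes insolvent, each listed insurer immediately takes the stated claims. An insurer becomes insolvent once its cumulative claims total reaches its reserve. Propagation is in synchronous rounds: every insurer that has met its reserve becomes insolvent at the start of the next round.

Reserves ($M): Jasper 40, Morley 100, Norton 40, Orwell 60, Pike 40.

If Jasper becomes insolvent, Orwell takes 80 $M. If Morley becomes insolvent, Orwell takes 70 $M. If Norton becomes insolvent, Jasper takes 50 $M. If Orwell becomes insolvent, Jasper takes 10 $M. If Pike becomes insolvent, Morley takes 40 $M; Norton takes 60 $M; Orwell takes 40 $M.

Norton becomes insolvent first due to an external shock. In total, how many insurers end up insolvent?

3

Round 1 — Norton becomes insolvent (initial).
  Jasper: +50 → 50 ≥ 40
Round 2 — Jasper becomes insolvent.
  Orwell: +80 → 80 ≥ 60
Round 3 — Orwell becomes insolvent.
No further insolvencies.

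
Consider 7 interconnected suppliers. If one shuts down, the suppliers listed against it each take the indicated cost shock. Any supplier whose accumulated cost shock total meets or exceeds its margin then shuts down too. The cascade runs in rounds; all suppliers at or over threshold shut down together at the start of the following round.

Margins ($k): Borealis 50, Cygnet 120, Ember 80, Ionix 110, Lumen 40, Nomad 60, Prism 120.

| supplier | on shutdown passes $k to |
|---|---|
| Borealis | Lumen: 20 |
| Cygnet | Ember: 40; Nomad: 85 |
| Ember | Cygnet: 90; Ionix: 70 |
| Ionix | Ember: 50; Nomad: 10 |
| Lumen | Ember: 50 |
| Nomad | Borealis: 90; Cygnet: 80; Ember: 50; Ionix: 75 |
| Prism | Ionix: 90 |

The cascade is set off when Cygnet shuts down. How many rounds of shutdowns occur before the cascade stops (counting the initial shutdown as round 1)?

4

Round 1 — Cygnet shuts down (initial).
  Ember: +40 → 40 < 80
  Nomad: +85 → 85 ≥ 60
Round 2 — Nomad shuts down.
  Borealis: +90 → 90 ≥ 50
  Ember: +50 → 90 ≥ 80
  Ionix: +75 → 75 < 110
Round 3 — Borealis, Ember shut down.
  Ionix: +70 → 145 ≥ 110
  Lumen: +20 → 20 < 40
Round 4 — Ionix shuts down.
No further shutdowns.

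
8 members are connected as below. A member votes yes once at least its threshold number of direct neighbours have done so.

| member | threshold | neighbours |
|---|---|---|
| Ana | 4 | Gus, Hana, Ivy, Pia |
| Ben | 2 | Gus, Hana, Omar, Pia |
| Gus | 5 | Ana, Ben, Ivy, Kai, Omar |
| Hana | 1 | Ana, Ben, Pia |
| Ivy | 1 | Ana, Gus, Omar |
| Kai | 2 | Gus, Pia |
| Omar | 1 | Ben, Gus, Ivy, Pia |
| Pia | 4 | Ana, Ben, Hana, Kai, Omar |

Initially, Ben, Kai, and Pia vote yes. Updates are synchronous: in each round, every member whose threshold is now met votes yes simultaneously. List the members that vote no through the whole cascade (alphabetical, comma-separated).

Ana, Gus

Round 1 — Ben, Kai, Pia vote yes (initial).
Round 2 — checking thresholds:
  Ana: 1 of 4 neighbours < 4, not yet.
  Gus: 2 of 5 neighbours < 5, not yet.
  Hana: 2 of 3 neighbours ≥ 1, votes yes.
  Omar: 2 of 4 neighbours ≥ 1, votes yes.
Round 3 — checking thresholds:
  Ana: 2 of 4 neighbours < 4, not yet.
  Gus: 3 of 5 neighbours < 5, not yet.
  Ivy: 1 of 3 neighbours ≥ 1, votes yes.
Round 4 — no new yes votes; cascade stops.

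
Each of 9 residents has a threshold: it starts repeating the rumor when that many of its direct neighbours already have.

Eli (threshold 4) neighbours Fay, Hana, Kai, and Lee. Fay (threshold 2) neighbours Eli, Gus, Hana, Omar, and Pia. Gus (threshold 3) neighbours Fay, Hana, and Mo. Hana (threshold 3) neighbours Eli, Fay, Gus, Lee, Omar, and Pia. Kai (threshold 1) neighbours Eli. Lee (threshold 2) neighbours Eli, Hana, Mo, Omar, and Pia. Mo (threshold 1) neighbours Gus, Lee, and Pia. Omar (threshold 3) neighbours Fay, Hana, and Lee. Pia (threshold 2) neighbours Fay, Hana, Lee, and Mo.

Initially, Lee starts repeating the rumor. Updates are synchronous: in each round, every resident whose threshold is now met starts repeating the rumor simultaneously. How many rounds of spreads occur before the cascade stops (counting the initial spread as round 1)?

3

Round 1 — Lee starts repeating the rumor (initial).
Round 2 — checking thresholds:
  Eli: 1 of 4 neighbours < 4, below threshold.
  Hana: 1 of 6 neighbours < 3, below threshold.
  Mo: 1 of 3 neighbours ≥ 1, starts repeating the rumor.
  Omar: 1 of 3 neighbours < 3, below threshold.
  Pia: 1 of 4 neighbours < 2, below threshold.
Round 3 — checking thresholds:
  Eli: 1 of 4 neighbours < 4, below threshold.
  Gus: 1 of 3 neighbours < 3, below threshold.
  Hana: 1 of 6 neighbours < 3, below threshold.
  Omar: 1 of 3 neighbours < 3, below threshold.
  Pia: 2 of 4 neighbours ≥ 2, starts repeating the rumor.
Round 4 — no new spreads; cascade stops.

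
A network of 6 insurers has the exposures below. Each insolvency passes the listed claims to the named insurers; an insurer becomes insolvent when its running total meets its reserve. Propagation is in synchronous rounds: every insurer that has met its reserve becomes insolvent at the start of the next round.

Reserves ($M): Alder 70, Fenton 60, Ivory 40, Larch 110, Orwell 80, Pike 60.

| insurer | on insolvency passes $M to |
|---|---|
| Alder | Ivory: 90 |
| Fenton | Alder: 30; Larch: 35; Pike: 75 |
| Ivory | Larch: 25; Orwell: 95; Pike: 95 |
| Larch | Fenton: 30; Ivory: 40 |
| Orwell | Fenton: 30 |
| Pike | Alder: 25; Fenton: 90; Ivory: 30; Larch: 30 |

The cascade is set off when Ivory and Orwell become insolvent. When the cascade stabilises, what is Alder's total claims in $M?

55

Round 1 — Ivory, Orwell become insolvent (initial).
  Fenton: +30 → 30 < 60
  Larch: +25 → 25 < 110
  Pike: +95 → 95 ≥ 60
Round 2 — Pike becomes insolvent.
  Alder: +25 → 25 < 70
  Fenton: +90 → 120 ≥ 60
  Larch: +30 → 55 < 110
Round 3 — Fenton becomes insolvent.
  Alder: +30 → 55 < 70
  Larch: +35 → 90 < 110
No further insolvencies.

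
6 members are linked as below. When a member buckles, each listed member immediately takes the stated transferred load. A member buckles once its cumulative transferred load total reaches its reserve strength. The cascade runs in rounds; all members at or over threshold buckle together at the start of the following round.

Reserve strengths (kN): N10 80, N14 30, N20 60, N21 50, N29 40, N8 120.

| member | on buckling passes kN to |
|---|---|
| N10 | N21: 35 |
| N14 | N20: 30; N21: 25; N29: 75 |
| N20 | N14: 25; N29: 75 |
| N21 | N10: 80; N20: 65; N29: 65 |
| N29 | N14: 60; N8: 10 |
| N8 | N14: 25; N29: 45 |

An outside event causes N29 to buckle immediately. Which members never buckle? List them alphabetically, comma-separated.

Round 1 — N29 buckles (initial).
  N14: +60 → 60 ≥ 30
  N8: +10 → 10 < 120
Round 2 — N14 buckles.
  N20: +30 → 30 < 60
  N21: +25 → 25 < 50
No further bucklings.

N10, N20, N21, N8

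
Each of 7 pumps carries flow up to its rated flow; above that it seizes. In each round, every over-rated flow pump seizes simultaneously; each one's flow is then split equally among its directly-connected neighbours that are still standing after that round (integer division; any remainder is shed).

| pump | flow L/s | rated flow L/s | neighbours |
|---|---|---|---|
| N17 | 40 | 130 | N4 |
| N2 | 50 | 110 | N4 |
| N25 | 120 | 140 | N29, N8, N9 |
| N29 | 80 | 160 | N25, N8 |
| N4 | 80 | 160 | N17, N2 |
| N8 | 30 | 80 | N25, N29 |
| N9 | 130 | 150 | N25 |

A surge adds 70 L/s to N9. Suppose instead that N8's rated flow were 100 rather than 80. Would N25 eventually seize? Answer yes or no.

yes

With N8's rated flow at 100:
Round 1 — N9 at 200 > 150. N9 seizes.
  N9 sheds 200 L/s to N25: 200 each.
    N25: 120+200 = 320 > 140
Round 2 — N25 seizes.
  N25 sheds 320 L/s to N29, N8: 160 each.
    N29: 80+160 = 240 > 160
    N8: 30+160 = 190 > 100
Round 3 — N29, N8 seize.
  N29 sheds 240 L/s: no online neighbours, lost.
  N8 sheds 190 L/s: no online neighbours, lost.
No further seizures.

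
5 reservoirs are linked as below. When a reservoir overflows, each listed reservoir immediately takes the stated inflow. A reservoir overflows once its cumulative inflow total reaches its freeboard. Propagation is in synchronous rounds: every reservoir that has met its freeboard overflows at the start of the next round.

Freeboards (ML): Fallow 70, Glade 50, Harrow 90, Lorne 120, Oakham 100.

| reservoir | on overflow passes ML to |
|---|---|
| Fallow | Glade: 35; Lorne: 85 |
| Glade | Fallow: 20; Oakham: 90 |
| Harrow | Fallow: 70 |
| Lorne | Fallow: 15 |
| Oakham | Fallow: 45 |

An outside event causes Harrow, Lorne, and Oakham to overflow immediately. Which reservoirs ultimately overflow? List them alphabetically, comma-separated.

Round 1 — Harrow, Lorne, Oakham overflow (initial).
  Fallow: +70+15+45 → 130 ≥ 70
Round 2 — Fallow overflows.
  Glade: +35 → 35 < 50
No further overflows.

Fallow, Harrow, Lorne, Oakham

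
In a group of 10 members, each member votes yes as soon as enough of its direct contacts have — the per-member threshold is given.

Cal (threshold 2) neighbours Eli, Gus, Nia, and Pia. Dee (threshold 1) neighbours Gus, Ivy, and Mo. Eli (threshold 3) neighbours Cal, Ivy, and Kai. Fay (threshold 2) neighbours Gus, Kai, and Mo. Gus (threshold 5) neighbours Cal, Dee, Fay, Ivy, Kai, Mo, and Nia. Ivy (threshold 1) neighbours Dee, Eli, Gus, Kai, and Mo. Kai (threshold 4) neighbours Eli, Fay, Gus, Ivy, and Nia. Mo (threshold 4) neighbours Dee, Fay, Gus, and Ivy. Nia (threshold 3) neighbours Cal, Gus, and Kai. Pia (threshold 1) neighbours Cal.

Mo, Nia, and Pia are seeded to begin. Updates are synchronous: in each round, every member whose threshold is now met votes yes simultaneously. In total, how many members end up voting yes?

Round 1 — Mo, Nia, Pia vote yes (initial).
Round 2 — checking thresholds:
  Cal: 2 of 4 neighbours ≥ 2, votes yes.
  Dee: 1 of 3 neighbours ≥ 1, votes yes.
  Fay: 1 of 3 neighbours < 2, not yet.
  Gus: 2 of 7 neighbours < 5, not yet.
  Ivy: 1 of 5 neighbours ≥ 1, votes yes.
  Kai: 1 of 5 neighbours < 4, not yet.
Round 3 — checking thresholds:
  Eli: 2 of 3 neighbours < 3, not yet.
  Fay: 1 of 3 neighbours < 2, not yet.
  Gus: 5 of 7 neighbours ≥ 5, votes yes.
  Kai: 2 of 5 neighbours < 4, not yet.
Round 4 — checking thresholds:
  Eli: 2 of 3 neighbours < 3, not yet.
  Fay: 2 of 3 neighbours ≥ 2, votes yes.
  Kai: 3 of 5 neighbours < 4, not yet.
Round 5 — checking thresholds:
  Eli: 2 of 3 neighbours < 3, not yet.
  Kai: 4 of 5 neighbours ≥ 4, votes yes.
Round 6 — checking thresholds:
  Eli: 3 of 3 neighbours ≥ 3, votes yes.
Round 7 — no new yes votes; cascade stops.

10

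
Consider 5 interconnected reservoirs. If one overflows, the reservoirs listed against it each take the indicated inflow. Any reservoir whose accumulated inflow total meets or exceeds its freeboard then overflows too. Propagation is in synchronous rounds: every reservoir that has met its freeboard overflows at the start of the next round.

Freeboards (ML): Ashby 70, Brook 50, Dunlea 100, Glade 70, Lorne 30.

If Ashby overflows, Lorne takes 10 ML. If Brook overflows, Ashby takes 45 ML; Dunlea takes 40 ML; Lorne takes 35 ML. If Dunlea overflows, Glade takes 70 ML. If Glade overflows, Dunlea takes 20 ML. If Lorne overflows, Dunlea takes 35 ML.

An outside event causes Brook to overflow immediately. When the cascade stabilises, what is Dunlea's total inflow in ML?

Round 1 — Brook overflows (initial).
  Ashby: +45 → 45 < 70
  Dunlea: +40 → 40 < 100
  Lorne: +35 → 35 ≥ 30
Round 2 — Lorne overflows.
  Dunlea: +35 → 75 < 100
No further overflows.

75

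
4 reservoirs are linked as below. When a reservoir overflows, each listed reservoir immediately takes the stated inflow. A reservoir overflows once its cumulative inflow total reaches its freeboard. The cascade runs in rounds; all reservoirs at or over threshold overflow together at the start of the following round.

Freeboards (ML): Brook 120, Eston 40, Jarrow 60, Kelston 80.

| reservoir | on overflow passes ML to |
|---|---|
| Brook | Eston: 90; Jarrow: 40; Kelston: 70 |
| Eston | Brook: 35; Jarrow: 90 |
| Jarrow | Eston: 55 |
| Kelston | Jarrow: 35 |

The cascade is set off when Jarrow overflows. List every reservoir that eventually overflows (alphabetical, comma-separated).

Eston, Jarrow

Round 1 — Jarrow overflows (initial).
  Eston: +55 → 55 ≥ 40
Round 2 — Eston overflows.
  Brook: +35 → 35 < 120
No further overflows.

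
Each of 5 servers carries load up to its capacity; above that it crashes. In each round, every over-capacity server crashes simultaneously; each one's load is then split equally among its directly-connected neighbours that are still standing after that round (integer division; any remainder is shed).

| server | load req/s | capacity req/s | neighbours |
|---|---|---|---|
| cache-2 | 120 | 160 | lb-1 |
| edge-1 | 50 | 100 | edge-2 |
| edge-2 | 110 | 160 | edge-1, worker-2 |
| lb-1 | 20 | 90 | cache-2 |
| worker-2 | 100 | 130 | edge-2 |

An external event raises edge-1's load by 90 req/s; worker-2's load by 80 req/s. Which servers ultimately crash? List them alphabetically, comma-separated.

edge-1, edge-2, worker-2

Round 1 — edge-1 at 140 > 100; worker-2 at 180 > 130. edge-1, worker-2 crash.
  edge-1 sheds 140 req/s to edge-2: 140 each.
    edge-2: 110+140 = 250 > 160
  worker-2 sheds 180 req/s to edge-2: 180 each.
    edge-2: 250+180 = 430 > 160
Round 2 — edge-2 crashes.
  edge-2 sheds 430 req/s: no online neighbours, lost.
No further crashes.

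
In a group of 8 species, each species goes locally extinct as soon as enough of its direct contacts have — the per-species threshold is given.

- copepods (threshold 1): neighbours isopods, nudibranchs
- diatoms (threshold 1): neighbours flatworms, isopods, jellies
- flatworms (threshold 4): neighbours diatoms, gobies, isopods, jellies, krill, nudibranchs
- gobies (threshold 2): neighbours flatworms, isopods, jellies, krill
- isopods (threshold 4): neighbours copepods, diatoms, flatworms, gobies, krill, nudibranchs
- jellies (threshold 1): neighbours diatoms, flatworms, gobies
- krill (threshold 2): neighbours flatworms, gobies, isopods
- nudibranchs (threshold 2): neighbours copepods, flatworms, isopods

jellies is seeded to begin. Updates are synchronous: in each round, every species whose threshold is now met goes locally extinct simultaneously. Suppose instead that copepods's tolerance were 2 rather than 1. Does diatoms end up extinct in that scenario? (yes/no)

With copepods's tolerance at 2:
Round 1 — jellies goes locally extinct (initial).
Round 2 — checking thresholds:
  diatoms: 1 of 3 neighbours ≥ 1, goes locally extinct.
  flatworms: 1 of 6 neighbours < 4, holds.
  gobies: 1 of 4 neighbours < 2, holds.
Round 3 — no new extinctions; cascade stops.

yes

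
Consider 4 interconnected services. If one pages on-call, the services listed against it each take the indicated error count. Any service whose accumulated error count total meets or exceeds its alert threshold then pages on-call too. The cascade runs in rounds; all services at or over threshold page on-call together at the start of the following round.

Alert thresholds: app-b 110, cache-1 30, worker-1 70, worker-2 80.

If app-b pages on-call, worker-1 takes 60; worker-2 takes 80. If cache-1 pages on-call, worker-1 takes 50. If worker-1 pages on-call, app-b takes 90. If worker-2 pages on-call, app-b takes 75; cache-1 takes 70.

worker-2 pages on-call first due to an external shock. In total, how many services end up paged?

Round 1 — worker-2 pages on-call (initial).
  app-b: +75 → 75 < 110
  cache-1: +70 → 70 ≥ 30
Round 2 — cache-1 pages on-call.
  worker-1: +50 → 50 < 70
No further pages.

2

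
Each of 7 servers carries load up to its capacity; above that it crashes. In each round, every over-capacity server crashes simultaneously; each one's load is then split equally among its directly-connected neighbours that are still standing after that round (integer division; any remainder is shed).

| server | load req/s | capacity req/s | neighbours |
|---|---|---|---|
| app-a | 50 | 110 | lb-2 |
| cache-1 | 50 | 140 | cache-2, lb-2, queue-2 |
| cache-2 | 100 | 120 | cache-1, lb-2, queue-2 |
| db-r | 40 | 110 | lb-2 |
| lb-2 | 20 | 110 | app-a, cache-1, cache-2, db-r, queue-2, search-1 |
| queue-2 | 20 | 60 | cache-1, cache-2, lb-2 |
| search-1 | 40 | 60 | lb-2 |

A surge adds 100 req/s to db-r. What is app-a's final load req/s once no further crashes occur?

82

Round 1 — db-r at 140 > 110. db-r crashes.
  db-r sheds 140 req/s to lb-2: 140 each.
    lb-2: 20+140 = 160 > 110
Round 2 — lb-2 crashes.
  lb-2 sheds 160 req/s to app-a, cache-1, cache-2, queue-2, search-1: 32 each.
    app-a: 50+32 = 82 ≤ 110
    cache-1: 50+32 = 82 ≤ 140
    cache-2: 100+32 = 132 > 120
    queue-2: 20+32 = 52 ≤ 60
    search-1: 40+32 = 72 > 60
Round 3 — cache-2, search-1 crash.
  cache-2 sheds 132 req/s to cache-1, queue-2: 66 each.
    cache-1: 82+66 = 148 > 140
    queue-2: 52+66 = 118 > 60
  search-1 sheds 72 req/s: no online neighbours, lost.
Round 4 — cache-1, queue-2 crash.
  cache-1 sheds 148 req/s: no online neighbours, lost.
  queue-2 sheds 118 req/s: no online neighbours, lost.
No further crashes.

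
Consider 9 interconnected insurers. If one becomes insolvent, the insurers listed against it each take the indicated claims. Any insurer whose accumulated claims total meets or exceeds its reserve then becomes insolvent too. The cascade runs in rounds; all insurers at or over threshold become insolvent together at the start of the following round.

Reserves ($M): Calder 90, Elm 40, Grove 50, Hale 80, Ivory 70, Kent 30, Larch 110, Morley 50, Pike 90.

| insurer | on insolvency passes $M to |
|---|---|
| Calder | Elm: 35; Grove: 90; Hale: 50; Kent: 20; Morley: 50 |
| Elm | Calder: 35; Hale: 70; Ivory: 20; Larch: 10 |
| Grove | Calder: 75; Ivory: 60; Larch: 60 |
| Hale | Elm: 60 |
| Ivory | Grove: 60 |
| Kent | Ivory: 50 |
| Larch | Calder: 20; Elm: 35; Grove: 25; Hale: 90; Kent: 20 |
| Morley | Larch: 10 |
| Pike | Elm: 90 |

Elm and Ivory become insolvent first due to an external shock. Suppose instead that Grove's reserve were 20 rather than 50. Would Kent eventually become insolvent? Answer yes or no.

no

With Grove's reserve at 20:
Round 1 — Elm, Ivory become insolvent (initial).
  Calder: +35 → 35 < 90
  Grove: +60 → 60 ≥ 20
  Hale: +70 → 70 < 80
  Larch: +10 → 10 < 110
Round 2 — Grove becomes insolvent.
  Calder: +75 → 110 ≥ 90
  Larch: +60 → 70 < 110
Round 3 — Calder becomes insolvent.
  Hale: +50 → 120 ≥ 80
  Kent: +20 → 20 < 30
  Morley: +50 → 50 ≥ 50
Round 4 — Hale, Morley become insolvent.
  Larch: +10 → 80 < 110
No further insolvencies.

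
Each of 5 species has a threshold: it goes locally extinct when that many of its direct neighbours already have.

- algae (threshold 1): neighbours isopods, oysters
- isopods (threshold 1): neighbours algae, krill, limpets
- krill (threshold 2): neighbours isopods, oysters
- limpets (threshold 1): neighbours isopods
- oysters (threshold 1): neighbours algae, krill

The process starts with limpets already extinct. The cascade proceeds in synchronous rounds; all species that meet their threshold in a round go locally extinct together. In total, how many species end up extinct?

5

Round 1 — limpets goes locally extinct (initial).
Round 2 — checking thresholds:
  isopods: 1 of 3 neighbours ≥ 1, goes locally extinct.
Round 3 — checking thresholds:
  algae: 1 of 2 neighbours ≥ 1, goes locally extinct.
  krill: 1 of 2 neighbours < 2, below threshold.
Round 4 — checking thresholds:
  krill: 1 of 2 neighbours < 2, below threshold.
  oysters: 1 of 2 neighbours ≥ 1, goes locally extinct.
Round 5 — checking thresholds:
  krill: 2 of 2 neighbours ≥ 2, goes locally extinct.
Round 6 — no new extinctions; cascade stops.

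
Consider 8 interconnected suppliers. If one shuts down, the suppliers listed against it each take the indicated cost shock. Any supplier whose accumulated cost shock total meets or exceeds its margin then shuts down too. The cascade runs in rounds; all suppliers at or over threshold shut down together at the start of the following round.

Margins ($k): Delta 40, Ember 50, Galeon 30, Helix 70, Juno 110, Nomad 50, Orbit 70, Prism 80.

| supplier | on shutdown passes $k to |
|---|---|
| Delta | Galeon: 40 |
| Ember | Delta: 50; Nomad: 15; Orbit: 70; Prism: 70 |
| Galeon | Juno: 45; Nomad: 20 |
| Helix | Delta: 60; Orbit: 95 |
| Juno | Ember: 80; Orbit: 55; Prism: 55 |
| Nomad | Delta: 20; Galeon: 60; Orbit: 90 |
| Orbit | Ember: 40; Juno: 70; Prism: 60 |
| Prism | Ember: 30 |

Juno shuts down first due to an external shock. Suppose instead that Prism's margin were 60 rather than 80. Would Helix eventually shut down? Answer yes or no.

no

With Prism's margin at 60:
Round 1 — Juno shuts down (initial).
  Ember: +80 → 80 ≥ 50
  Orbit: +55 → 55 < 70
  Prism: +55 → 55 < 60
Round 2 — Ember shuts down.
  Delta: +50 → 50 ≥ 40
  Nomad: +15 → 15 < 50
  Orbit: +70 → 125 ≥ 70
  Prism: +70 → 125 ≥ 60
Round 3 — Delta, Orbit, Prism shut down.
  Galeon: +40 → 40 ≥ 30
Round 4 — Galeon shuts down.
  Nomad: +20 → 35 < 50
No further shutdowns.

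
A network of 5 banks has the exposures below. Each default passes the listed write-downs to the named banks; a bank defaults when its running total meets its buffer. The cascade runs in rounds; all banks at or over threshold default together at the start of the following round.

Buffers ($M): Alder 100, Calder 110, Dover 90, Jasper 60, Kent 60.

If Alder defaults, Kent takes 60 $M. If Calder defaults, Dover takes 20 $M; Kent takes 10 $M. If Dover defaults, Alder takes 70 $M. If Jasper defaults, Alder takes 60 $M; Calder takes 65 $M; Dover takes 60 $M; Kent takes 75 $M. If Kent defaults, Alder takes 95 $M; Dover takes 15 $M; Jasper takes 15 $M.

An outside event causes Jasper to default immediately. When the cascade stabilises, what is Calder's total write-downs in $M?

Round 1 — Jasper defaults (initial).
  Alder: +60 → 60 < 100
  Calder: +65 → 65 < 110
  Dover: +60 → 60 < 90
  Kent: +75 → 75 ≥ 60
Round 2 — Kent defaults.
  Alder: +95 → 155 ≥ 100
  Dover: +15 → 75 < 90
Round 3 — Alder defaults.
No further defaults.

65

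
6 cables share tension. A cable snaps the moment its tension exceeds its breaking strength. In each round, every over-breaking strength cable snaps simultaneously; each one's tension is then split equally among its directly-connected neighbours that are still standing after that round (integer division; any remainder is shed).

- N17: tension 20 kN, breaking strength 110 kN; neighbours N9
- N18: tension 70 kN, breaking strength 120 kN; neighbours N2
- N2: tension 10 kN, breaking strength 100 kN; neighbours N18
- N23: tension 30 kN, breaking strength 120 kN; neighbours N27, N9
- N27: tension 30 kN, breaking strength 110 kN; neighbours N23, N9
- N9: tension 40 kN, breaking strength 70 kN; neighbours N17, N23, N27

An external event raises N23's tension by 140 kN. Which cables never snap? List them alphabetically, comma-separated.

N18, N2

Round 1 — N23 at 170 > 120. N23 snaps.
  N23 sheds 170 kN to N27, N9: 85 each.
    N27: 30+85 = 115 > 110
    N9: 40+85 = 125 > 70
Round 2 — N27, N9 snap.
  N27 sheds 115 kN: no online neighbours, lost.
  N9 sheds 125 kN to N17: 125 each.
    N17: 20+125 = 145 > 110
Round 3 — N17 snaps.
  N17 sheds 145 kN: no online neighbours, lost.
No further breaks.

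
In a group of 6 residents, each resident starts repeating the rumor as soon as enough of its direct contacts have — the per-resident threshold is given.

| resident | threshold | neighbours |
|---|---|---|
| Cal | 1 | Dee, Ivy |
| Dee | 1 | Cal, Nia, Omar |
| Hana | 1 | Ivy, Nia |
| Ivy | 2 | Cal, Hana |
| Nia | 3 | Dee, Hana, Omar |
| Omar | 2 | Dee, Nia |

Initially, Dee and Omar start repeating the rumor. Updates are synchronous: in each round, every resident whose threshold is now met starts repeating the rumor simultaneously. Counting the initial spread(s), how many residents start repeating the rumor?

Round 1 — Dee, Omar start repeating the rumor (initial).
Round 2 — checking thresholds:
  Cal: 1 of 2 neighbours ≥ 1, starts repeating the rumor.
  Nia: 2 of 3 neighbours < 3, below threshold.
Round 3 — no new spreads; cascade stops.

3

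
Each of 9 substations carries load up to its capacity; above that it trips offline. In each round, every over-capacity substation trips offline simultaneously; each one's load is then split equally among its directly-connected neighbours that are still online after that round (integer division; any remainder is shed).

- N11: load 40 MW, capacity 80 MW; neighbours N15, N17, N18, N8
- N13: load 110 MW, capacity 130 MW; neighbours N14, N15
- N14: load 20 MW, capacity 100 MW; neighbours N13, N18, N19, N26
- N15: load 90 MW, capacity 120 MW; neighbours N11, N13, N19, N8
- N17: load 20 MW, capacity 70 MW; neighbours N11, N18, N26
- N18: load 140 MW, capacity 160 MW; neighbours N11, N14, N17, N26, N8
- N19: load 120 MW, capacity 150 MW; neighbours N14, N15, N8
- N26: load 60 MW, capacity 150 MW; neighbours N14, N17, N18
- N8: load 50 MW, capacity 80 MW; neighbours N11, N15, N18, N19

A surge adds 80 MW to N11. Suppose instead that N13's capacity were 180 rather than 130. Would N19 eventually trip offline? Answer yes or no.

With N13's capacity at 180:
Round 1 — N11 at 120 > 80. N11 trips offline.
  N11 sheds 120 MW to N15, N17, N18, N8: 30 each.
    N15: 90+30 = 120 ≤ 120
    N17: 20+30 = 50 ≤ 70
    N18: 140+30 = 170 > 160
    N8: 50+30 = 80 ≤ 80
Round 2 — N18 trips offline.
  N18 sheds 170 MW to N14, N17, N26, N8: 42 each (2 lost).
    N14: 20+42 = 62 ≤ 100
    N17: 50+42 = 92 > 70
    N26: 60+42 = 102 ≤ 150
    N8: 80+42 = 122 > 80
Round 3 — N17, N8 trip offline.
  N17 sheds 92 MW to N26: 92 each.
    N26: 102+92 = 194 > 150
  N8 sheds 122 MW to N15, N19: 61 each.
    N15: 120+61 = 181 > 120
    N19: 120+61 = 181 > 150
Round 4 — N15, N19, N26 trip offline.
  N15 sheds 181 MW to N13: 181 each.
    N13: 110+181 = 291 > 180
  N19 sheds 181 MW to N14: 181 each.
    N14: 62+181 = 243 > 100
  N26 sheds 194 MW to N14: 194 each.
    N14: 243+194 = 437 > 100
Round 5 — N13, N14 trip offline.
  N13 sheds 291 MW: no online neighbours, lost.
  N14 sheds 437 MW: no online neighbours, lost.
No further trips.

yes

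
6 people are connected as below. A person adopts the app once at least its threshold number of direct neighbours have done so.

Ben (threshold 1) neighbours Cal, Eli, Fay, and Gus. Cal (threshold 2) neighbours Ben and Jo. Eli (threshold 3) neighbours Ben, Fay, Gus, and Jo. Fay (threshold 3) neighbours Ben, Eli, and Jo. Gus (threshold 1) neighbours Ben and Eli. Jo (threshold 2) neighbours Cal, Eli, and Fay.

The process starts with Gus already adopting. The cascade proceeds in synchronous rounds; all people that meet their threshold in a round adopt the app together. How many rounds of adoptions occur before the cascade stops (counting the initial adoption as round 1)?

2

Round 1 — Gus adopts the app (initial).
Round 2 — checking thresholds:
  Ben: 1 of 4 neighbours ≥ 1, adopts the app.
  Eli: 1 of 4 neighbours < 3, below threshold.
Round 3 — no new adoptions; cascade stops.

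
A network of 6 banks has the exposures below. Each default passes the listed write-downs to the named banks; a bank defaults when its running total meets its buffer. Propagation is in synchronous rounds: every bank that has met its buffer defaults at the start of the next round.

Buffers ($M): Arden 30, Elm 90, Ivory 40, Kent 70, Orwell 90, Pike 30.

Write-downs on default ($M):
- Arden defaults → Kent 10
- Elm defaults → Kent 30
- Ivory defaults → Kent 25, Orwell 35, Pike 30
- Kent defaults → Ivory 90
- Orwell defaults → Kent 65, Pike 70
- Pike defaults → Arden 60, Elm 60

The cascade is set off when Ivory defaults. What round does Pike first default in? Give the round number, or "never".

Round 1 — Ivory defaults (initial).
  Kent: +25 → 25 < 70
  Orwell: +35 → 35 < 90
  Pike: +30 → 30 ≥ 30
Round 2 — Pike defaults.
  Arden: +60 → 60 ≥ 30
  Elm: +60 → 60 < 90
Round 3 — Arden defaults.
  Kent: +10 → 35 < 70
No further defaults.

2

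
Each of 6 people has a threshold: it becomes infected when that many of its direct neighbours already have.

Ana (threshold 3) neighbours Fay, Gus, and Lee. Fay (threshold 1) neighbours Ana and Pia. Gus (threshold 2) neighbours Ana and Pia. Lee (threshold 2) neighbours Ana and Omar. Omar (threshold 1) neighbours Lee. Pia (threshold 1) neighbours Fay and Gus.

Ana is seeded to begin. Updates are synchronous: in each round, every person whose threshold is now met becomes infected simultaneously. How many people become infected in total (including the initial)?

Round 1 — Ana becomes infected (initial).
Round 2 — checking thresholds:
  Fay: 1 of 2 neighbours ≥ 1, becomes infected.
  Gus: 1 of 2 neighbours < 2, not yet.
  Lee: 1 of 2 neighbours < 2, not yet.
Round 3 — checking thresholds:
  Gus: 1 of 2 neighbours < 2, not yet.
  Lee: 1 of 2 neighbours < 2, not yet.
  Pia: 1 of 2 neighbours ≥ 1, becomes infected.
Round 4 — checking thresholds:
  Gus: 2 of 2 neighbours ≥ 2, becomes infected.
  Lee: 1 of 2 neighbours < 2, not yet.
Round 5 — no new infections; cascade stops.

4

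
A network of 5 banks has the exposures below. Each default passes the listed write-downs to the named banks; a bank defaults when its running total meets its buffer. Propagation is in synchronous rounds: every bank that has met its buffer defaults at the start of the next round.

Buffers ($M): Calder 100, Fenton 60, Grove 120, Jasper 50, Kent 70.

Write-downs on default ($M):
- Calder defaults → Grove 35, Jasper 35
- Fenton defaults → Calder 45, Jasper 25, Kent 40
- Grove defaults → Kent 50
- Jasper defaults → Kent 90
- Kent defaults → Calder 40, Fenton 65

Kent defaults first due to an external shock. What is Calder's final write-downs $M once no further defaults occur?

85

Round 1 — Kent defaults (initial).
  Calder: +40 → 40 < 100
  Fenton: +65 → 65 ≥ 60
Round 2 — Fenton defaults.
  Calder: +45 → 85 < 100
  Jasper: +25 → 25 < 50
No further defaults.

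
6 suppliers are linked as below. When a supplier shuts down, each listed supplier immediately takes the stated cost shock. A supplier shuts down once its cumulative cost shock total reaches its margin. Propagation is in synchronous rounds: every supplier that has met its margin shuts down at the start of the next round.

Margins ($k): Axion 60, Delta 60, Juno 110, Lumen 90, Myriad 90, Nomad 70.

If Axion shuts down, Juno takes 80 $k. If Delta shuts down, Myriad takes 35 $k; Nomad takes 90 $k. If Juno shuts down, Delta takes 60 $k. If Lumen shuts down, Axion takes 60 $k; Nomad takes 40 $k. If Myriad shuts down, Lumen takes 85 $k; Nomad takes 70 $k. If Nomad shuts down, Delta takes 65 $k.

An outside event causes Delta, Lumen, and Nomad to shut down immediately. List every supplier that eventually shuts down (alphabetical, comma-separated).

Round 1 — Delta, Lumen, Nomad shut down (initial).
  Axion: +60 → 60 ≥ 60
  Myriad: +35 → 35 < 90
Round 2 — Axion shuts down.
  Juno: +80 → 80 < 110
No further shutdowns.

Axion, Delta, Lumen, Nomad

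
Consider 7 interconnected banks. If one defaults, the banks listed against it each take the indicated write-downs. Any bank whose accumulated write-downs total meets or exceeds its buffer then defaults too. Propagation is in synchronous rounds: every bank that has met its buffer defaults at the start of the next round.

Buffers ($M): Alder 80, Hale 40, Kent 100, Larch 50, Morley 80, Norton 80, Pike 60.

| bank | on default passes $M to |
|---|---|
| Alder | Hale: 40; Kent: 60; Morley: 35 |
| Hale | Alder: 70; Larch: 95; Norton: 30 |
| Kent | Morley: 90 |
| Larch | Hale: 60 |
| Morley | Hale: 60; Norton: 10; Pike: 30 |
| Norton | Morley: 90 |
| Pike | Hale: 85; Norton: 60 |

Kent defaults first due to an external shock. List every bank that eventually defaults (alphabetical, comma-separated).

Hale, Kent, Larch, Morley

Round 1 — Kent defaults (initial).
  Morley: +90 → 90 ≥ 80
Round 2 — Morley defaults.
  Hale: +60 → 60 ≥ 40
  Norton: +10 → 10 < 80
  Pike: +30 → 30 < 60
Round 3 — Hale defaults.
  Alder: +70 → 70 < 80
  Larch: +95 → 95 ≥ 50
  Norton: +30 → 40 < 80
Round 4 — Larch defaults.
No further defaults.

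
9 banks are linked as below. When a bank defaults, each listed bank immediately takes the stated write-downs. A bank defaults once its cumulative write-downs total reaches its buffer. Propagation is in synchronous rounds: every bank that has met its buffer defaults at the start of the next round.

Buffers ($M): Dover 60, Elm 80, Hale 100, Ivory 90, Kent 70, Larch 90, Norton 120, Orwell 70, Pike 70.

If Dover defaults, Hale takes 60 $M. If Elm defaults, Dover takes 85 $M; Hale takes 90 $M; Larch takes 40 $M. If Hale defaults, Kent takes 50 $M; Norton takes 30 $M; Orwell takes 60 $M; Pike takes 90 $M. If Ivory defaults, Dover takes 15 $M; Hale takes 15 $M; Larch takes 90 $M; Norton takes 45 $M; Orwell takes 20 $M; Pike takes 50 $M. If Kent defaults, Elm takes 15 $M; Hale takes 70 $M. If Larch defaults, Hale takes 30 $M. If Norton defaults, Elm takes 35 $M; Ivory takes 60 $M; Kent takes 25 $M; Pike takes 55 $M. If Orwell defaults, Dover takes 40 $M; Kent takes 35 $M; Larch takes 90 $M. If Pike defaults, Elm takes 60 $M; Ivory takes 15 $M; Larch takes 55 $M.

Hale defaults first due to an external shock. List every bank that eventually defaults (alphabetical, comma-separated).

Round 1 — Hale defaults (initial).
  Kent: +50 → 50 < 70
  Norton: +30 → 30 < 120
  Orwell: +60 → 60 < 70
  Pike: +90 → 90 ≥ 70
Round 2 — Pike defaults.
  Elm: +60 → 60 < 80
  Ivory: +15 → 15 < 90
  Larch: +55 → 55 < 90
No further defaults.

Hale, Pike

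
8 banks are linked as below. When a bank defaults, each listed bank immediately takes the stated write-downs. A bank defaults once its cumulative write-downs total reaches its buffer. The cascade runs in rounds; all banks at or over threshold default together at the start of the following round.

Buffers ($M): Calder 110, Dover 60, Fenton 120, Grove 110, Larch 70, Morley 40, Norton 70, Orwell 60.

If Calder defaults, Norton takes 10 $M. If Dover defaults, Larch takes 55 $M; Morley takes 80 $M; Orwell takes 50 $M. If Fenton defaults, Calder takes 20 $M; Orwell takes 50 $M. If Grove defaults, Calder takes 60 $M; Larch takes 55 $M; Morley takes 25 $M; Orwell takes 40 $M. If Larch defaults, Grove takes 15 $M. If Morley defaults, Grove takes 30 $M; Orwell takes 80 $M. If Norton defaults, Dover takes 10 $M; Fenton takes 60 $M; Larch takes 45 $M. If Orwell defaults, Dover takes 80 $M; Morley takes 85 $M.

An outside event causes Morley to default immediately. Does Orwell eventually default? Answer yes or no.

yes

Round 1 — Morley defaults (initial).
  Grove: +30 → 30 < 110
  Orwell: +80 → 80 ≥ 60
Round 2 — Orwell defaults.
  Dover: +80 → 80 ≥ 60
Round 3 — Dover defaults.
  Larch: +55 → 55 < 70
No further defaults.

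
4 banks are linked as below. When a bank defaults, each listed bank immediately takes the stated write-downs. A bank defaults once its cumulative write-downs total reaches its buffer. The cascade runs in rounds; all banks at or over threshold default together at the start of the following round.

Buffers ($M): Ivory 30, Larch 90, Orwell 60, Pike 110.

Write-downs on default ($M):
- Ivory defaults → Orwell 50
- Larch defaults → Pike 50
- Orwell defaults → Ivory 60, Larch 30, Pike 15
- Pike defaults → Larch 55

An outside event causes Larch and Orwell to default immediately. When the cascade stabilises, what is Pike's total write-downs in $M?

65

Round 1 — Larch, Orwell default (initial).
  Ivory: +60 → 60 ≥ 30
  Pike: +50+15 → 65 < 110
Round 2 — Ivory defaults.
No further defaults.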